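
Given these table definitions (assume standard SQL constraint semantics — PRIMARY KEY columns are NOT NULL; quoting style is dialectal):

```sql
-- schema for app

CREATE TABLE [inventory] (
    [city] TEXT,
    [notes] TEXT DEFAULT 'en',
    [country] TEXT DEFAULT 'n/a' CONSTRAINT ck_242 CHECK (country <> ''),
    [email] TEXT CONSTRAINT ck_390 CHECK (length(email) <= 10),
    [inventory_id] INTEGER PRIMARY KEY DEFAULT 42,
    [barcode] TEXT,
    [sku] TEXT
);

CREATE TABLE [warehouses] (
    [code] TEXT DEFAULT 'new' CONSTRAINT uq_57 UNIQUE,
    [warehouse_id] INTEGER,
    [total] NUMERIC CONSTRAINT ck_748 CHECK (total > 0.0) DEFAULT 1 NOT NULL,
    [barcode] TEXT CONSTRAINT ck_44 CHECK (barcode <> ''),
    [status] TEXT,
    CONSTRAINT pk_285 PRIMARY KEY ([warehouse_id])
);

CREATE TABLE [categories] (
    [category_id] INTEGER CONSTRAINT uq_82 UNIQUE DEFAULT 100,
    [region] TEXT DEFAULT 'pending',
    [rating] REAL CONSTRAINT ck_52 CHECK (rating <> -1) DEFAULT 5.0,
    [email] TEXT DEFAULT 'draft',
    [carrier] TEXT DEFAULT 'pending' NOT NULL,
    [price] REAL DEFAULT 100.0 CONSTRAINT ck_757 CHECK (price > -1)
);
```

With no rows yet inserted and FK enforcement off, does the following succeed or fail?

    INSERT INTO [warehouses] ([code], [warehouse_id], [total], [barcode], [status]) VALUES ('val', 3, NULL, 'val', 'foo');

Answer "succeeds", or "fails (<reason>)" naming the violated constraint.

total is explicitly set to NULL, but total is declared NOT NULL.

fails (NOT NULL on total)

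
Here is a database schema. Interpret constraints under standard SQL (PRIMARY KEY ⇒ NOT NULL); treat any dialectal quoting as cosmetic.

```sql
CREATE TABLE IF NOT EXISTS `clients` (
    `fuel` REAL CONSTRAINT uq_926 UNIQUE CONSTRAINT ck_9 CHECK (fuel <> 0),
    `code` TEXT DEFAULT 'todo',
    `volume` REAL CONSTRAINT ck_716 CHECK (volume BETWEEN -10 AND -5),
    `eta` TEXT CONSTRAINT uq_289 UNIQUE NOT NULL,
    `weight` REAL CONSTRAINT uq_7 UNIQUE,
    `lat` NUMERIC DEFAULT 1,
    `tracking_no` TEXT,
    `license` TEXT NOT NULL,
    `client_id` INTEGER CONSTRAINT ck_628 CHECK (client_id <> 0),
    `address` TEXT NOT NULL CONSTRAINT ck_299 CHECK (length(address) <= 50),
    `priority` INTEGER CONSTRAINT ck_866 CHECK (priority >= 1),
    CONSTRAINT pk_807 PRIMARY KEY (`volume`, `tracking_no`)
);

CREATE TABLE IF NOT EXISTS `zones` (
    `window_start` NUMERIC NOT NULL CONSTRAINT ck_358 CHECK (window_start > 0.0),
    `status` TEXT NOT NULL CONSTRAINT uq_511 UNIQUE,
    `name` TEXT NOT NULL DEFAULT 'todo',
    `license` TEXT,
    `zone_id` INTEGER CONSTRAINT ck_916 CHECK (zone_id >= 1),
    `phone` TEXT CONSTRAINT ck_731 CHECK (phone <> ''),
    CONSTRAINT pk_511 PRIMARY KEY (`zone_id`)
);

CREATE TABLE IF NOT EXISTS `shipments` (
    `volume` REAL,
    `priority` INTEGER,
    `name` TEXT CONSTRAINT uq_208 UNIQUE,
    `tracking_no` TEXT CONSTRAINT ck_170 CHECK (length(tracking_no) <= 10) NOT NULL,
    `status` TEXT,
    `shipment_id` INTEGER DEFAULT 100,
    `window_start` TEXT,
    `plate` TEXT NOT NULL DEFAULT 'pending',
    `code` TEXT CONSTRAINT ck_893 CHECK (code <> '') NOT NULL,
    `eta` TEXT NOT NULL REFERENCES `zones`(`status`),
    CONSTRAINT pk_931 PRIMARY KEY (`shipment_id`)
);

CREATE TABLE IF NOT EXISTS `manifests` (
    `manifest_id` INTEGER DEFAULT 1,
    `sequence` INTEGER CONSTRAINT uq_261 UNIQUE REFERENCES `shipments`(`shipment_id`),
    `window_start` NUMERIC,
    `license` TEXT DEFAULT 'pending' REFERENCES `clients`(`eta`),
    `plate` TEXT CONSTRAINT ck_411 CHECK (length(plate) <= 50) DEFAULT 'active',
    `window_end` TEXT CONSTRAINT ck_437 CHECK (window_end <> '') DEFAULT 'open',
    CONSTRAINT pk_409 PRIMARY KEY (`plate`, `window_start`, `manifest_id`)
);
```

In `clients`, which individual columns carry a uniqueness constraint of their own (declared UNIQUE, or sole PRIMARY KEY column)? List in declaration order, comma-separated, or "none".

fuel, eta, weight

- fuel: declared UNIQUE → unique.
- code: no UNIQUE or single-column PK constraint.
- volume: part of a composite PRIMARY KEY — only the tuple is unique, not this column on its own.
- eta: declared UNIQUE → unique.
- weight: declared UNIQUE → unique.
- lat: no UNIQUE or single-column PK constraint.
- tracking_no: part of a composite PRIMARY KEY — only the tuple is unique, not this column on its own.
- license: no UNIQUE or single-column PK constraint.
- client_id: no UNIQUE or single-column PK constraint.
- address: no UNIQUE or single-column PK constraint.
- priority: no UNIQUE or single-column PK constraint.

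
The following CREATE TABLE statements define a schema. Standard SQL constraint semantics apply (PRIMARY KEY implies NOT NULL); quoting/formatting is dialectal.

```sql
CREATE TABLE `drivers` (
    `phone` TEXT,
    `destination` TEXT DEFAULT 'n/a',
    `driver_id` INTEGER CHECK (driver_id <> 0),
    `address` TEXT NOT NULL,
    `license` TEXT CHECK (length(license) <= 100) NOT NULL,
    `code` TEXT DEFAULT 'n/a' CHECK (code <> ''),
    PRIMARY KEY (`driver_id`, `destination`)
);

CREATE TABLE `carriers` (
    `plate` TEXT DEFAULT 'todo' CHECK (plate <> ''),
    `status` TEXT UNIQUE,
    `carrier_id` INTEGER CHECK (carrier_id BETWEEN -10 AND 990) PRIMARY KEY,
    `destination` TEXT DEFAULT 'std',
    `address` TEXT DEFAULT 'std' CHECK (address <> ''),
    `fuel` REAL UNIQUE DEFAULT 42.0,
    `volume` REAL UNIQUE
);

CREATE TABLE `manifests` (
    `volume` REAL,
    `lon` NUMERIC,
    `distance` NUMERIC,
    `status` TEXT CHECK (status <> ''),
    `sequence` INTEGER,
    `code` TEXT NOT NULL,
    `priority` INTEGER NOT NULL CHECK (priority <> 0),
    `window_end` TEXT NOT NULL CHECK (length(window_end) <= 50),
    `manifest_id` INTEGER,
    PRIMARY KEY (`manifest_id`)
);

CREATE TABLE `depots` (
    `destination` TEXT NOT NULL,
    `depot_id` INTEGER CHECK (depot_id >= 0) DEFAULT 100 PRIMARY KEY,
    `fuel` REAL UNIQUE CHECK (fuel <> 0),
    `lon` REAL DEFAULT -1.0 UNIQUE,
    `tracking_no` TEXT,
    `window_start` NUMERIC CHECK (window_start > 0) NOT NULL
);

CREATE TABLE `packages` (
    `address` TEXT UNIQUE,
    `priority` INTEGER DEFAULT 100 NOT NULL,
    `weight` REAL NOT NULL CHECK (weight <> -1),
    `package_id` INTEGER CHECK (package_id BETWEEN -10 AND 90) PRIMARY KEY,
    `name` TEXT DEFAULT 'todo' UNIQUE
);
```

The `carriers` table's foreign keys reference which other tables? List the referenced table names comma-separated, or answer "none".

No column in carriers has a REFERENCES clause.

none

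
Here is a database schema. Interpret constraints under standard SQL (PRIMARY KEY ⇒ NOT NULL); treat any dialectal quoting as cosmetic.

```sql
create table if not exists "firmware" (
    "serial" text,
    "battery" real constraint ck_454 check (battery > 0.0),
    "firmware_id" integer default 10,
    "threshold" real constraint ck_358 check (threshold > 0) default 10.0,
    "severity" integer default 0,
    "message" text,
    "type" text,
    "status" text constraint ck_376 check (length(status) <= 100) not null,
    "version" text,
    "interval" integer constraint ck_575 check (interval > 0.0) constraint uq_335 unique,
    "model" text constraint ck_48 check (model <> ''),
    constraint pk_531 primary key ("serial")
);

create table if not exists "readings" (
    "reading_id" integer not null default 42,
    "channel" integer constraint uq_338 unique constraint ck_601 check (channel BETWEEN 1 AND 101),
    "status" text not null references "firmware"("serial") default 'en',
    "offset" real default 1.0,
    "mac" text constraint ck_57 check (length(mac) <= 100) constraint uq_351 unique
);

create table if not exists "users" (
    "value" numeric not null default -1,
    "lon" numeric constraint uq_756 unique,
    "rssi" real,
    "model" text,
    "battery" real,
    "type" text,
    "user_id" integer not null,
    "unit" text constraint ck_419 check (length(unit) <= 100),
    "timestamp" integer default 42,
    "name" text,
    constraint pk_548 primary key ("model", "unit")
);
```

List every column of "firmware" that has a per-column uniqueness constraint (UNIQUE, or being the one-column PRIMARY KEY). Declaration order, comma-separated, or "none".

- serial: single-column PRIMARY KEY → unique.
- battery: no UNIQUE or single-column PK constraint.
- firmware_id: no UNIQUE or single-column PK constraint.
- threshold: no UNIQUE or single-column PK constraint.
- severity: no UNIQUE or single-column PK constraint.
- message: no UNIQUE or single-column PK constraint.
- type: no UNIQUE or single-column PK constraint.
- status: no UNIQUE or single-column PK constraint.
- version: no UNIQUE or single-column PK constraint.
- interval: declared UNIQUE → unique.
- model: no UNIQUE or single-column PK constraint.

serial, interval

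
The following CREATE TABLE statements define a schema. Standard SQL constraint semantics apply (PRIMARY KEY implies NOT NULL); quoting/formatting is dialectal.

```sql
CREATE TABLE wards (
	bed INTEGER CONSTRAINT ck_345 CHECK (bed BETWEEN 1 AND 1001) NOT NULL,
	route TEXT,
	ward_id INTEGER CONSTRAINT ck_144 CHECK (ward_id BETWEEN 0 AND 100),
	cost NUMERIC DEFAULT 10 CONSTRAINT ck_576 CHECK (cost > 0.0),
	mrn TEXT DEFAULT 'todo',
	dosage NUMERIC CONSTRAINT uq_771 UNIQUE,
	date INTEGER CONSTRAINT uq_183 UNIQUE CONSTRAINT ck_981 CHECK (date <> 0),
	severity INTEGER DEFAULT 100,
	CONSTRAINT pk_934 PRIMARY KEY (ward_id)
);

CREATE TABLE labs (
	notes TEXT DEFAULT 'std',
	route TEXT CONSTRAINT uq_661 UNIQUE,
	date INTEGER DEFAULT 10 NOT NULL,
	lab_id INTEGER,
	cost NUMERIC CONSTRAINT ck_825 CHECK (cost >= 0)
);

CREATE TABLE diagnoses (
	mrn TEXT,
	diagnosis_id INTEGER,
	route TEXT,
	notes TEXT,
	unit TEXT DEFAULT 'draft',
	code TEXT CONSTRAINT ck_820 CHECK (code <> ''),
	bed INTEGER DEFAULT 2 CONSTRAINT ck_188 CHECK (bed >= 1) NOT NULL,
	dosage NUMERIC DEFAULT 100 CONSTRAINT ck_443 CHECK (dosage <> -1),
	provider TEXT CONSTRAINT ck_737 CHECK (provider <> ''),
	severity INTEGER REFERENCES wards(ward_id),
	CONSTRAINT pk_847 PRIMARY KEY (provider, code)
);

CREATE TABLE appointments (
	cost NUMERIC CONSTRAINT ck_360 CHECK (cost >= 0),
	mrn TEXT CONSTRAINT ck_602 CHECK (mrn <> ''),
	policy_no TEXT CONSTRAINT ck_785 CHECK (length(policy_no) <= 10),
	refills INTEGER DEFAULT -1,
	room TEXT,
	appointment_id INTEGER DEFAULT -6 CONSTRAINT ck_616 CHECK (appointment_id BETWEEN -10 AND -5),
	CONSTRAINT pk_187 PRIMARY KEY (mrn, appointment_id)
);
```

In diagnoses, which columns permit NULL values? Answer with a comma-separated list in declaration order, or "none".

- mrn: no NOT NULL constraint applies → nullable.
- diagnosis_id: no NOT NULL constraint applies → nullable.
- route: no NOT NULL constraint applies → nullable.
- notes: no NOT NULL constraint applies → nullable.
- unit: DEFAULT only fills an omitted column; an explicit NULL is still allowed → nullable.
- code: part of the PRIMARY KEY, which implies NOT NULL → not nullable.
- bed: declared NOT NULL → not nullable.
- dosage: CHECK does not forbid NULL (a CHECK constraint passes when its expression is NULL) → nullable.
- provider: part of the PRIMARY KEY, which implies NOT NULL → not nullable.
- severity: a foreign key column may be NULL unless separately constrained → nullable.

mrn, diagnosis_id, route, notes, unit, dosage, severity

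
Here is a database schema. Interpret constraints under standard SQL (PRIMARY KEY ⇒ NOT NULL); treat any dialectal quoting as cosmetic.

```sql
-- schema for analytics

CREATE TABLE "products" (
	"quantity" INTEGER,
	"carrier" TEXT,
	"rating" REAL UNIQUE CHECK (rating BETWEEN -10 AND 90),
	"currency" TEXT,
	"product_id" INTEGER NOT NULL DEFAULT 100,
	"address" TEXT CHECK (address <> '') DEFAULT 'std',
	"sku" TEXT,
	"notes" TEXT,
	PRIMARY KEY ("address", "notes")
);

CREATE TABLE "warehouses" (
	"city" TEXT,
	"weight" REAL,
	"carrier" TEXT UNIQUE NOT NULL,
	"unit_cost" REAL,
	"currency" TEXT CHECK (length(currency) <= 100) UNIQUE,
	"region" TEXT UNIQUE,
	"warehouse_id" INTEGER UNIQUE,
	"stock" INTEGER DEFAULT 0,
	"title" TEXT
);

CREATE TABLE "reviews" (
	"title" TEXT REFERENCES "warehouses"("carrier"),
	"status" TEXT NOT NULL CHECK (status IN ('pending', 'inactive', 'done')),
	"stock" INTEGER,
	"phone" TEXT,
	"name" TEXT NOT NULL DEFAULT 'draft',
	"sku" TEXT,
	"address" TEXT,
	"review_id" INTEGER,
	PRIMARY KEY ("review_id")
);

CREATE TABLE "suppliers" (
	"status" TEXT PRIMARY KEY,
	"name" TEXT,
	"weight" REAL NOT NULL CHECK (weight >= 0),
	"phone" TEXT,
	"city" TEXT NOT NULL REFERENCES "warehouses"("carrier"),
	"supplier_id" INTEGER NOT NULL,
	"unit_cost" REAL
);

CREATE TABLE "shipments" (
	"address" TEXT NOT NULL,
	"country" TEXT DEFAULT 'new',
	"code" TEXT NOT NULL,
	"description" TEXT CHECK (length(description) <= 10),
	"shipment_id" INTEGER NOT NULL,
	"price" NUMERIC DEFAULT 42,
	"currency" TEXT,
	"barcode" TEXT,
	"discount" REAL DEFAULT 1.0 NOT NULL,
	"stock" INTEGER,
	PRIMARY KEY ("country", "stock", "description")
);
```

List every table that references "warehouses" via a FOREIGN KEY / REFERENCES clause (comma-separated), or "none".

- reviews.title references warehouses(carrier).
- suppliers.city references warehouses(carrier).

reviews, suppliers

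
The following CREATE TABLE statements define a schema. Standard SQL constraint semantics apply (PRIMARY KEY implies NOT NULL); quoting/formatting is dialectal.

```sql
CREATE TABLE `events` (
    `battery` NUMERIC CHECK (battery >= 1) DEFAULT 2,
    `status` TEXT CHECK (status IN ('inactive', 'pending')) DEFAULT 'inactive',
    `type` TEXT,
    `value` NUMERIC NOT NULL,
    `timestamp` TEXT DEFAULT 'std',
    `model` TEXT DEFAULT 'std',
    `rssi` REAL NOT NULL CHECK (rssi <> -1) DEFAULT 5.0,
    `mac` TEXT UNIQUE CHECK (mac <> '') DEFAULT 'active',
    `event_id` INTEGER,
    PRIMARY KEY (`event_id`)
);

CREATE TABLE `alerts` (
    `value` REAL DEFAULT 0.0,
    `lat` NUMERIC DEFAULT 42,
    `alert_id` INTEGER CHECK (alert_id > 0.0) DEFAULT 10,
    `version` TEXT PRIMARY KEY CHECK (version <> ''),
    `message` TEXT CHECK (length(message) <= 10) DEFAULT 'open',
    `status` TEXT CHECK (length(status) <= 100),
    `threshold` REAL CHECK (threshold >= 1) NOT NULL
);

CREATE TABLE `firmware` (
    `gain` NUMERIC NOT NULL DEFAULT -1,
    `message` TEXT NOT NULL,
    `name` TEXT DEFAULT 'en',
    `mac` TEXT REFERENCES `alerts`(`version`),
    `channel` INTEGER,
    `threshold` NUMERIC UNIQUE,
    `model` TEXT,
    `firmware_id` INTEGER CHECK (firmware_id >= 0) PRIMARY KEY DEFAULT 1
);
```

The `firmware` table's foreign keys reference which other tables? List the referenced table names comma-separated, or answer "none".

- mac REFERENCES alerts(version).

alerts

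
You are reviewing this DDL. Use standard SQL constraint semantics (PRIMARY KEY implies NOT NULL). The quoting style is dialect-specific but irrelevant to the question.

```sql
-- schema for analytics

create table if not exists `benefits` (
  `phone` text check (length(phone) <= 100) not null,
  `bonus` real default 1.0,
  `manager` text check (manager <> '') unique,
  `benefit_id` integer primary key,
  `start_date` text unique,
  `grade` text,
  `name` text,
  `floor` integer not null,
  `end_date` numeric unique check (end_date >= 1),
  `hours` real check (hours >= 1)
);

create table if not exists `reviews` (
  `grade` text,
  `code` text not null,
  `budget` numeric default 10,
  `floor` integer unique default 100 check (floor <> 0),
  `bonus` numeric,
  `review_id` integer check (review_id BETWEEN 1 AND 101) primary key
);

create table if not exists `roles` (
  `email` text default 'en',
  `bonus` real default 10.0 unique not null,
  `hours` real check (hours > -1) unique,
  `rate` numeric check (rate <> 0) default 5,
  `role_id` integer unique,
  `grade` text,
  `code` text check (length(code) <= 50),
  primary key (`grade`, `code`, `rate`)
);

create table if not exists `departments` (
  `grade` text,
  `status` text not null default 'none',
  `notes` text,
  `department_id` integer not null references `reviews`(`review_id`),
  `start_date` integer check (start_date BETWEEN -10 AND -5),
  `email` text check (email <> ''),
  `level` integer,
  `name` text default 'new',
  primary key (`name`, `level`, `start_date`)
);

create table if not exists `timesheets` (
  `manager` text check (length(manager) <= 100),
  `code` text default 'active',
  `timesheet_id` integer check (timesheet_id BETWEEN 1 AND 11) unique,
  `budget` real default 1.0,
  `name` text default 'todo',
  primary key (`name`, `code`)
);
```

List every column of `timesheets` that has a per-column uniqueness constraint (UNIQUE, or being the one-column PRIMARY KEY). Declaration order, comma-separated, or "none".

timesheet_id

- manager: no UNIQUE or single-column PK constraint.
- code: part of a composite PRIMARY KEY — only the tuple is unique, not this column on its own.
- timesheet_id: declared UNIQUE → unique.
- budget: no UNIQUE or single-column PK constraint.
- name: part of a composite PRIMARY KEY — only the tuple is unique, not this column on its own.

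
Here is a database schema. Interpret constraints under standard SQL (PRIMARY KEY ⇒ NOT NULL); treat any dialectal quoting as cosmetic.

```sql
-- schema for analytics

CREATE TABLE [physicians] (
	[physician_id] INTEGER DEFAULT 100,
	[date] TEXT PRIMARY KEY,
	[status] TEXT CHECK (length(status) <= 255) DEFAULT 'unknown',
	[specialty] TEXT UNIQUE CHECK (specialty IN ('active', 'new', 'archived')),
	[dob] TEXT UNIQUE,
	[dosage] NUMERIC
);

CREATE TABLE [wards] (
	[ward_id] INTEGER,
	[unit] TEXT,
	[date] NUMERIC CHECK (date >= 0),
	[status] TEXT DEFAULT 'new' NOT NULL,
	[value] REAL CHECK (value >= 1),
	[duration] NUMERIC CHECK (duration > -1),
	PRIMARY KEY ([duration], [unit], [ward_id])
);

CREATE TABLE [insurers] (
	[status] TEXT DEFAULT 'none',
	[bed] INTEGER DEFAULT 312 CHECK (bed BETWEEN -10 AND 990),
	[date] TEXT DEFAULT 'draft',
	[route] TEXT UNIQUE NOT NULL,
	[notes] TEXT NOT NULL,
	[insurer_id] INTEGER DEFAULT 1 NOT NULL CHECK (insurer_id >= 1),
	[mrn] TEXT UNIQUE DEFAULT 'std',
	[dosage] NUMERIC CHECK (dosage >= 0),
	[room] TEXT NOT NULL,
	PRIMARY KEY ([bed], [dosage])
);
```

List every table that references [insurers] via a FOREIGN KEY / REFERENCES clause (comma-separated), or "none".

No REFERENCES clause anywhere in the schema names insurers.

none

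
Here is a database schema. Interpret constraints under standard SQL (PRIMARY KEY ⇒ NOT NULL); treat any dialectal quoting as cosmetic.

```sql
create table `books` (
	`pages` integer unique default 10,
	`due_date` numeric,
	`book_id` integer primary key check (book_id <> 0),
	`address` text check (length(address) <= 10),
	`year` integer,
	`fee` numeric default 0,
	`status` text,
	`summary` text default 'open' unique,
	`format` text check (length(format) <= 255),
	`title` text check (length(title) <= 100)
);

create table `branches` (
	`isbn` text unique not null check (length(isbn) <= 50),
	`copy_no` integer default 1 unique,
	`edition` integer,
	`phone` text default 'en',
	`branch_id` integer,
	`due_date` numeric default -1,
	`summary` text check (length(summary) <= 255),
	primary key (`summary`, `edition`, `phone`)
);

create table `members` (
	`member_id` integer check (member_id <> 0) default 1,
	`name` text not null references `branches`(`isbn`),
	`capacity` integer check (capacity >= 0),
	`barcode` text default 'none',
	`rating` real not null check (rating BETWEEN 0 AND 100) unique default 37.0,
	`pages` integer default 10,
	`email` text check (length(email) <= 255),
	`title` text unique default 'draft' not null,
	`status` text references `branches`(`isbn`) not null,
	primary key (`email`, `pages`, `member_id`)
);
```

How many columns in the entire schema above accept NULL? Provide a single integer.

14

books: 9 nullable (pages, due_date, address, year, fee, status, summary, format, title — PK (book_id) and explicit NOT NULL columns excluded).
branches: 3 nullable (copy_no, branch_id, due_date — PK (summary, edition, phone) and explicit NOT NULL columns excluded).
members: 2 nullable (capacity, barcode — PK (email, pages, member_id) and explicit NOT NULL columns excluded).
Total: 9 + 3 + 2 = 14.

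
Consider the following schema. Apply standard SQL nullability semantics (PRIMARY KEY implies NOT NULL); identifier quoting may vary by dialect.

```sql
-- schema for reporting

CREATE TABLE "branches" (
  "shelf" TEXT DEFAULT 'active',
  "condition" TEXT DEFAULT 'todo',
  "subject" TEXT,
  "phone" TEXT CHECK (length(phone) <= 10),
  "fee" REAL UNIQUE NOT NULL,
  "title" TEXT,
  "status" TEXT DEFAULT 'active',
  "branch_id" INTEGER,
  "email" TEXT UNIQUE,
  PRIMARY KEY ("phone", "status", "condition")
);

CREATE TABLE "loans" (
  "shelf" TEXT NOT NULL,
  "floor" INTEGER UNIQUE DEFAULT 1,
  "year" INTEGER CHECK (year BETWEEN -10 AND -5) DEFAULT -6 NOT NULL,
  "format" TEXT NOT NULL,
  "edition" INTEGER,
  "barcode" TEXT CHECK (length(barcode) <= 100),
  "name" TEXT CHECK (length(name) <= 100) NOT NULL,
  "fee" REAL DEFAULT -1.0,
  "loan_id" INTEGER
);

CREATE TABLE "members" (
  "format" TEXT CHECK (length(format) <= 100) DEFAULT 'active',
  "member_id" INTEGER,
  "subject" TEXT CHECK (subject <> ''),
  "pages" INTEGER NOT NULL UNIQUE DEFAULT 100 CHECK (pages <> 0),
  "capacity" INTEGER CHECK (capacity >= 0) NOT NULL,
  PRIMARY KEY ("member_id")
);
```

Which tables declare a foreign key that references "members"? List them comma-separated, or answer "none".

No REFERENCES clause anywhere in the schema names members.

none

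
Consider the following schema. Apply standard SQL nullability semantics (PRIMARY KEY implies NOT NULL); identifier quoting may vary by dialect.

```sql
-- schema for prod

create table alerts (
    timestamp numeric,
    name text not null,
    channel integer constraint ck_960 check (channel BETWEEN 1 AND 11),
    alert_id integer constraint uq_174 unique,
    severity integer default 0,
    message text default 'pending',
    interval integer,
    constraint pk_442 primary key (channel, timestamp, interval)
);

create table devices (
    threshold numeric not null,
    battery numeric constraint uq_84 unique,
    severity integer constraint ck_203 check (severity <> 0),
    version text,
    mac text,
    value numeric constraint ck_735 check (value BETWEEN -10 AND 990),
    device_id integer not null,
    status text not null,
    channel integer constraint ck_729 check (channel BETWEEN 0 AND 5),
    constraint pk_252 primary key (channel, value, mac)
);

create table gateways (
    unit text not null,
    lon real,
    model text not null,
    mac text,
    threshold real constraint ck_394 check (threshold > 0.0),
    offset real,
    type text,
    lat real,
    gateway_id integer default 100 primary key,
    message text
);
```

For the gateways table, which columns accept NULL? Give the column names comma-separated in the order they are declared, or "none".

lon, mac, threshold, offset, type, lat, message

- unit: declared NOT NULL → not nullable.
- lon: no NOT NULL constraint applies → nullable.
- model: declared NOT NULL → not nullable.
- mac: no NOT NULL constraint applies → nullable.
- threshold: CHECK does not forbid NULL (a CHECK constraint passes when its expression is NULL) → nullable.
- offset: no NOT NULL constraint applies → nullable.
- type: no NOT NULL constraint applies → nullable.
- lat: no NOT NULL constraint applies → nullable.
- gateway_id: part of the PRIMARY KEY, which implies NOT NULL → not nullable.
- message: no NOT NULL constraint applies → nullable.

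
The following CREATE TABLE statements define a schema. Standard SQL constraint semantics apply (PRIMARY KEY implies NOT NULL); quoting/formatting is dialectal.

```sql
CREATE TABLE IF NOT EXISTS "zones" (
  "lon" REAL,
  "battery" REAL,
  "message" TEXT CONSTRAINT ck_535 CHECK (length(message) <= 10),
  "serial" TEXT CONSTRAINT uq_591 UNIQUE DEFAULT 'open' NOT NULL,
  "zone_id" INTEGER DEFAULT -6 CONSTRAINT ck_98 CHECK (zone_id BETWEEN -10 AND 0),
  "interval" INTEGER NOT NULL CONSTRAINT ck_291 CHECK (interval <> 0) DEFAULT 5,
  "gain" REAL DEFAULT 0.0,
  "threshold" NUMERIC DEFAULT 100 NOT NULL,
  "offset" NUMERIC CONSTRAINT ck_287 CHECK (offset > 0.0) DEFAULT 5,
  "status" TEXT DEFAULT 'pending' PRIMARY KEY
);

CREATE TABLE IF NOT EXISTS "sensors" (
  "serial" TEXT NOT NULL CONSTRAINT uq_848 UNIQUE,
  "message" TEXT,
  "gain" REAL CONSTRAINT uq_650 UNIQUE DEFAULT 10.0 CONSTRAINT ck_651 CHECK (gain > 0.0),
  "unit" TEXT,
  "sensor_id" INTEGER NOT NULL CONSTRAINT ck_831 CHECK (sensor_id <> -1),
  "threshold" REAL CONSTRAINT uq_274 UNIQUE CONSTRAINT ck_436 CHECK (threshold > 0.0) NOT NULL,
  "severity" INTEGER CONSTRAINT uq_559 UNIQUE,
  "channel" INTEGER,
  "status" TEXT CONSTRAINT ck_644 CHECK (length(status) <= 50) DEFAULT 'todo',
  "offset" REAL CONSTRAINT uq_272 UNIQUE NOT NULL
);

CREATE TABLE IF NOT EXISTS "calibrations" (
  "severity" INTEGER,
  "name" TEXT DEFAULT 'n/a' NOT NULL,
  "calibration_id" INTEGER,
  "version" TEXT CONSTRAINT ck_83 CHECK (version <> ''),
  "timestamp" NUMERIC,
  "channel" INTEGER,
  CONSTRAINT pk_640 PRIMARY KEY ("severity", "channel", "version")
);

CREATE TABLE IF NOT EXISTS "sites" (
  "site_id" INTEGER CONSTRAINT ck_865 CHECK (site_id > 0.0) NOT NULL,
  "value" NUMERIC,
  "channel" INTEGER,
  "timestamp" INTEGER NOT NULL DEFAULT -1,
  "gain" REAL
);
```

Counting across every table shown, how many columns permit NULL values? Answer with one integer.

17

zones: 6 nullable (lon, battery, message, zone_id, gain, offset — PK (status) and explicit NOT NULL columns excluded).
sensors: 6 nullable (message, gain, unit, severity, channel, status — PK none and explicit NOT NULL columns excluded).
calibrations: 2 nullable (calibration_id, timestamp — PK (severity, channel, version) and explicit NOT NULL columns excluded).
sites: 3 nullable (value, channel, gain — PK none and explicit NOT NULL columns excluded).
Total: 6 + 6 + 2 + 3 = 17.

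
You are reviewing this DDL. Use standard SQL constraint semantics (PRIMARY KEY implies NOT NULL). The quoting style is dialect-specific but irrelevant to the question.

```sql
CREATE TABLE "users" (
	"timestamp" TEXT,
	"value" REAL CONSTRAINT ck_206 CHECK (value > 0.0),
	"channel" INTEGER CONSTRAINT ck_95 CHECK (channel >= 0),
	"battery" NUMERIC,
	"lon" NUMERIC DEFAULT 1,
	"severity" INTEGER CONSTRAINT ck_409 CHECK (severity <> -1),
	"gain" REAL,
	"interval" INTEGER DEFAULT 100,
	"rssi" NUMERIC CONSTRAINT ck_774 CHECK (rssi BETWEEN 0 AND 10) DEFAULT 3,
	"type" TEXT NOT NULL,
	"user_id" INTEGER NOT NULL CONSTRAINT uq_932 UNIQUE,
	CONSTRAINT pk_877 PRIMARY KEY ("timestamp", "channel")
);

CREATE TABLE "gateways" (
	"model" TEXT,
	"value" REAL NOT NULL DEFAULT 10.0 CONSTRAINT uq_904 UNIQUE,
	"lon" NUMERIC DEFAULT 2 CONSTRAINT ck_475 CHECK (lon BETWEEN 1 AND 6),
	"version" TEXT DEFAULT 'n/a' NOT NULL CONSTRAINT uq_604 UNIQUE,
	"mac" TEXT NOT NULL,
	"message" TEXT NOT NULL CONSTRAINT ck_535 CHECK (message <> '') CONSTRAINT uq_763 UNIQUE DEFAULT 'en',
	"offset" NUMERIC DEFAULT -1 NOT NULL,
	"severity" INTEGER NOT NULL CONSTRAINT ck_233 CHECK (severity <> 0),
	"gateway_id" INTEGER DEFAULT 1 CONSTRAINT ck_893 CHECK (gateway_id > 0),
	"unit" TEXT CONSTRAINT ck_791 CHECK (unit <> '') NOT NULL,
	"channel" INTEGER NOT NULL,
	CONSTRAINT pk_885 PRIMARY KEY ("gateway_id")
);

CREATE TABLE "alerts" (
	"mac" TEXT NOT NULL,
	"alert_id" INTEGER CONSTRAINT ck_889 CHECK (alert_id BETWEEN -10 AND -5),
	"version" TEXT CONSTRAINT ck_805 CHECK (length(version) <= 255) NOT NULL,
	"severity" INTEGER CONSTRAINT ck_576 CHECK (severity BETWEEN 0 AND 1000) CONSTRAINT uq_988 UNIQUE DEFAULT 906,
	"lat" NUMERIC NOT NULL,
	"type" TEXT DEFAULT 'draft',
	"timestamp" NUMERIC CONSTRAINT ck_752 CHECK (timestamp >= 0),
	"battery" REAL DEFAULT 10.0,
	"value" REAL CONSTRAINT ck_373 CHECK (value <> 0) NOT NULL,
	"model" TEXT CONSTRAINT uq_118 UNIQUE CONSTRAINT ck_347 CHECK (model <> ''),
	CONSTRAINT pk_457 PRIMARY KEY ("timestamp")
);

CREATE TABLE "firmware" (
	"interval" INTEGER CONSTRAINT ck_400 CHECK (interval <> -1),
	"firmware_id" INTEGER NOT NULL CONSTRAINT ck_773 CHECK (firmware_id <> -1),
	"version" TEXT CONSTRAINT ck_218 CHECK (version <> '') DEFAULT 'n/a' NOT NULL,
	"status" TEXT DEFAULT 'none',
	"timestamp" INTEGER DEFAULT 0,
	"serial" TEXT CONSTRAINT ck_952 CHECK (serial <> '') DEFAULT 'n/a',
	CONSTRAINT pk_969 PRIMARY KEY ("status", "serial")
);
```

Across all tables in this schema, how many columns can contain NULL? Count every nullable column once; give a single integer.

users: 7 nullable (value, battery, lon, severity, gain, interval, rssi — PK (timestamp, channel) and explicit NOT NULL columns excluded).
gateways: 2 nullable (model, lon — PK (gateway_id) and explicit NOT NULL columns excluded).
alerts: 5 nullable (alert_id, severity, type, battery, model — PK (timestamp) and explicit NOT NULL columns excluded).
firmware: 2 nullable (interval, timestamp — PK (status, serial) and explicit NOT NULL columns excluded).
Total: 7 + 2 + 5 + 2 = 16.

16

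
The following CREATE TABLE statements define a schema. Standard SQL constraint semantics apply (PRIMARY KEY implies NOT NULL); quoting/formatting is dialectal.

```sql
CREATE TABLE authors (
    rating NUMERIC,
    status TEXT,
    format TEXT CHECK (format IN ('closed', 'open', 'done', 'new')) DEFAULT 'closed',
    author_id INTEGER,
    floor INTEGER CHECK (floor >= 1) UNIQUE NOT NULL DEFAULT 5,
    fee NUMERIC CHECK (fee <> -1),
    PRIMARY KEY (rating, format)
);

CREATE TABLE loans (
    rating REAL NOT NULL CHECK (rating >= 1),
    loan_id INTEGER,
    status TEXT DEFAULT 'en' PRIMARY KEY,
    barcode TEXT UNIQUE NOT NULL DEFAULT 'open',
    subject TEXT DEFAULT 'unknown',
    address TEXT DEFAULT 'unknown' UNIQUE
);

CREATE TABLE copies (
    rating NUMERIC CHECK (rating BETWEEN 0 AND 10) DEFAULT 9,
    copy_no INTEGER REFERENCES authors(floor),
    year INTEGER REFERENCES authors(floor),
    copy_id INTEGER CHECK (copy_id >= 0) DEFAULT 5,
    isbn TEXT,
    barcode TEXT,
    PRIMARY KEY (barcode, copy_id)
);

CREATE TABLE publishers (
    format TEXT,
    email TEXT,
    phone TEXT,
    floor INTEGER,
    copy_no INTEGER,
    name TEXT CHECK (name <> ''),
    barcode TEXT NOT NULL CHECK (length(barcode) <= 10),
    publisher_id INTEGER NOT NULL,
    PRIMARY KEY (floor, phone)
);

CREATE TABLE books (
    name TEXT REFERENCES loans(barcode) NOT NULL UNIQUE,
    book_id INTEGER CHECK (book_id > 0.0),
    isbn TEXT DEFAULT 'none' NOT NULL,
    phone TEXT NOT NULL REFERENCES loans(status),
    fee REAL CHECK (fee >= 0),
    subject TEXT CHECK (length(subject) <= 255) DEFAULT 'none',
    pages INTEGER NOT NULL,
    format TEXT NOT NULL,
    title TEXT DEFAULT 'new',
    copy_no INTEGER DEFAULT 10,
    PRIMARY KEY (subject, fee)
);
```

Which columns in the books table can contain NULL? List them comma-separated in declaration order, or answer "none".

book_id, title, copy_no

- name: declared NOT NULL → not nullable.
- book_id: CHECK does not forbid NULL (a CHECK constraint passes when its expression is NULL) → nullable.
- isbn: declared NOT NULL → not nullable.
- phone: declared NOT NULL → not nullable.
- fee: part of the PRIMARY KEY, which implies NOT NULL → not nullable.
- subject: part of the PRIMARY KEY, which implies NOT NULL → not nullable.
- pages: declared NOT NULL → not nullable.
- format: declared NOT NULL → not nullable.
- title: DEFAULT only fills an omitted column; an explicit NULL is still allowed → nullable.
- copy_no: DEFAULT only fills an omitted column; an explicit NULL is still allowed → nullable.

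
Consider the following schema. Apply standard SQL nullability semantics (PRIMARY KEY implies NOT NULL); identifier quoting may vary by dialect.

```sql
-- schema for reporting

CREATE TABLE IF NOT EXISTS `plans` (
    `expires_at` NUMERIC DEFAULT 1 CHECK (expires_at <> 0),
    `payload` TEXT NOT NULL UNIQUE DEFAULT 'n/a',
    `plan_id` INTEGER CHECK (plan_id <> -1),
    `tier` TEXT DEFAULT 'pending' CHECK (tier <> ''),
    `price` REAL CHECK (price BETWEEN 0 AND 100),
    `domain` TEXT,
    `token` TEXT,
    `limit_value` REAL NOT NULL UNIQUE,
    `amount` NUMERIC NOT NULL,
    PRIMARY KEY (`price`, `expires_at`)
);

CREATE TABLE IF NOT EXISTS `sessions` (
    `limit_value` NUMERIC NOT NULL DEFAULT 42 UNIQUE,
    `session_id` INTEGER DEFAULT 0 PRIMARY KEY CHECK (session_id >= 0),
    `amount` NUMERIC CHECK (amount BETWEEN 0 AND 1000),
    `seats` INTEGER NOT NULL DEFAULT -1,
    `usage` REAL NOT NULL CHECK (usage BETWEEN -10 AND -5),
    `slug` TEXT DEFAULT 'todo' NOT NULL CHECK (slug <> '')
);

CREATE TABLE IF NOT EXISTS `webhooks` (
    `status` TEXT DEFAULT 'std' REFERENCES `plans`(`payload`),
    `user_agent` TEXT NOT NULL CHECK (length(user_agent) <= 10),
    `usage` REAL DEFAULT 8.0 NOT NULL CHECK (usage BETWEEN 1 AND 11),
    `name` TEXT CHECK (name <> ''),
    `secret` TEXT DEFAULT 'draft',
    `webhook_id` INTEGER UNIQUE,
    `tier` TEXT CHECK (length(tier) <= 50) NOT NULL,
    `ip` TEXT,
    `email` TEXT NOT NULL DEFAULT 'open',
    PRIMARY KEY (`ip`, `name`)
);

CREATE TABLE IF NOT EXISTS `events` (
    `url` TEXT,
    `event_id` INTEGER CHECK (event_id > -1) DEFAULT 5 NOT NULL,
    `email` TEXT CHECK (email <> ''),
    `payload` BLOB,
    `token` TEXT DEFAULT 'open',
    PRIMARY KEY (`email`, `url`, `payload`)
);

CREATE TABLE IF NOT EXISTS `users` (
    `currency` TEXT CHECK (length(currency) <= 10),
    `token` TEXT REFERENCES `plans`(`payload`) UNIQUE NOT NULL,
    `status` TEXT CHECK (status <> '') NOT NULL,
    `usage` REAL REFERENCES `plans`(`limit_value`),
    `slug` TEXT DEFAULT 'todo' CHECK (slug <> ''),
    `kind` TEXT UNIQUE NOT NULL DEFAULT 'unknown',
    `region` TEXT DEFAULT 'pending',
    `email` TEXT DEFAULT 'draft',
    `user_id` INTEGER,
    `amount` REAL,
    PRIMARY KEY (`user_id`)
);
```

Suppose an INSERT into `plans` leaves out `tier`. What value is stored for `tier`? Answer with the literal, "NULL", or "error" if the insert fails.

tier has an explicit DEFAULT 'pending'.
When the column is omitted from an INSERT, that default is used.

'pending'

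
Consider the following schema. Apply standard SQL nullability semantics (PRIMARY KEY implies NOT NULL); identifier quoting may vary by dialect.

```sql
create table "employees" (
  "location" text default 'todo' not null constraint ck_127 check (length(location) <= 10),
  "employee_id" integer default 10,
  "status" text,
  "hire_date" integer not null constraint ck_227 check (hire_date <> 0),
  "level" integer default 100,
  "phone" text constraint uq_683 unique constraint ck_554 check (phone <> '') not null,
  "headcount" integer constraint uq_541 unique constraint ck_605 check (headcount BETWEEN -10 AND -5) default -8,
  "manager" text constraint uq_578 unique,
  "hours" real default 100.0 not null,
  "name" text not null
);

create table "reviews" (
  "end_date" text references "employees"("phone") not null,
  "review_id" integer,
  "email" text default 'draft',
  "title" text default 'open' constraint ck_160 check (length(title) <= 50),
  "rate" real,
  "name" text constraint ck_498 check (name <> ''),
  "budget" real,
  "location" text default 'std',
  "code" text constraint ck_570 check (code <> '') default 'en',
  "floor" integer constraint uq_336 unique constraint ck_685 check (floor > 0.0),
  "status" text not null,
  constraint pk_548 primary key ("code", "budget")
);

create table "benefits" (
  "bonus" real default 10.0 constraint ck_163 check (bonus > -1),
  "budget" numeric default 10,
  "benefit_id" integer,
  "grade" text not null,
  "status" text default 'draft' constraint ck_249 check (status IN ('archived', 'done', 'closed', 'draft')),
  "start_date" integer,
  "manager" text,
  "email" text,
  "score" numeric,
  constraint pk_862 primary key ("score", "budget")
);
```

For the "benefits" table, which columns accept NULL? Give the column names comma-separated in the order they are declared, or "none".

bonus, benefit_id, status, start_date, manager, email

- bonus: CHECK does not forbid NULL (a CHECK constraint passes when its expression is NULL) → nullable.
- budget: part of the PRIMARY KEY, which implies NOT NULL → not nullable.
- benefit_id: no NOT NULL constraint applies → nullable.
- grade: declared NOT NULL → not nullable.
- status: CHECK does not forbid NULL (a CHECK constraint passes when its expression is NULL) → nullable.
- start_date: no NOT NULL constraint applies → nullable.
- manager: no NOT NULL constraint applies → nullable.
- email: no NOT NULL constraint applies → nullable.
- score: part of the PRIMARY KEY, which implies NOT NULL → not nullable.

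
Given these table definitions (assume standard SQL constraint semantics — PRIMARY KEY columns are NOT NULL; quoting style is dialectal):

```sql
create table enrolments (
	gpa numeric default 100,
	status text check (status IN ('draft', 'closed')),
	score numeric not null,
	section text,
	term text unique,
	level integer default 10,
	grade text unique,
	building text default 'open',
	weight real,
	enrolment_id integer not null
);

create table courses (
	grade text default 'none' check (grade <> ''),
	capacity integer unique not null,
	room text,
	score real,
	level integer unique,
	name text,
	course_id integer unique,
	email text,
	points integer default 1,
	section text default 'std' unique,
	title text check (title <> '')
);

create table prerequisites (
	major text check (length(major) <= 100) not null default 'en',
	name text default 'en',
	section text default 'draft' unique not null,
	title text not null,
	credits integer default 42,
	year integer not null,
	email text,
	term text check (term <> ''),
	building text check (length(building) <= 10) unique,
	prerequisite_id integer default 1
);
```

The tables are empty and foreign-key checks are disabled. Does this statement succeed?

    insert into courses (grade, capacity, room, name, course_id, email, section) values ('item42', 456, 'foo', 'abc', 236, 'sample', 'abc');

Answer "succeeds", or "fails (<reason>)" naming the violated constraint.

NOT NULL columns: capacity is supplied.
CHECK constraints: 'item42' satisfies (grade <> '').
No constraint is violated.

succeeds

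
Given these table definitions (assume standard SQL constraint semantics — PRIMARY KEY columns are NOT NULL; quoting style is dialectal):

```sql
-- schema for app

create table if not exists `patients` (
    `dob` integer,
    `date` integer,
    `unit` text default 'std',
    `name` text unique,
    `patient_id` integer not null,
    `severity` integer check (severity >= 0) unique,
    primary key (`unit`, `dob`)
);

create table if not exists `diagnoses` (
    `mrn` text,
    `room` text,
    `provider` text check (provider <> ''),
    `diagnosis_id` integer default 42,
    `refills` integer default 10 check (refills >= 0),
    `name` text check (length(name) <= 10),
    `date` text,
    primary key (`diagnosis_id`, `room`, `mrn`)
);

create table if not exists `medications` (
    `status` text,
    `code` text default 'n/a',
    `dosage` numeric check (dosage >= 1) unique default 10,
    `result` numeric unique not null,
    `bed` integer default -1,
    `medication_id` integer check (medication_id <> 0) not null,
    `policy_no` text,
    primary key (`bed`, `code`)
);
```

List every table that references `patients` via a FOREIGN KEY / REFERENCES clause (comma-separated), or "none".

none

No REFERENCES clause anywhere in the schema names patients.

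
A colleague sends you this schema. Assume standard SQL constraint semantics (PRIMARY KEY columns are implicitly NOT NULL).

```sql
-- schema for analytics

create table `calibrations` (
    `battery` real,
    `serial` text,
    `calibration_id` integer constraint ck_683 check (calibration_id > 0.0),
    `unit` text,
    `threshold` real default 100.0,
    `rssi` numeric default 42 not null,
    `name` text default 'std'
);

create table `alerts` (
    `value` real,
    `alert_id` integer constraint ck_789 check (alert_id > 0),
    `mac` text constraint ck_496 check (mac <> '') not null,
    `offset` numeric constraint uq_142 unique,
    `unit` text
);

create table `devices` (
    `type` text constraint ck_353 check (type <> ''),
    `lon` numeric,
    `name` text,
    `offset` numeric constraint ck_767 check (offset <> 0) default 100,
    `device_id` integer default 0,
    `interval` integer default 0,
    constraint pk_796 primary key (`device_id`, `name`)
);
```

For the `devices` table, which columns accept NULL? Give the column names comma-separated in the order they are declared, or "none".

- type: CHECK does not forbid NULL (a CHECK constraint passes when its expression is NULL) → nullable.
- lon: no NOT NULL constraint applies → nullable.
- name: part of the PRIMARY KEY, which implies NOT NULL → not nullable.
- offset: CHECK does not forbid NULL (a CHECK constraint passes when its expression is NULL) → nullable.
- device_id: part of the PRIMARY KEY, which implies NOT NULL → not nullable.
- interval: DEFAULT only fills an omitted column; an explicit NULL is still allowed → nullable.

type, lon, offset, interval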